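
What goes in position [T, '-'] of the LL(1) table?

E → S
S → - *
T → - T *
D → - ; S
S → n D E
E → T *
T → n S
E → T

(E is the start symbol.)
T → - T *

To find M[T, '-'], we find productions for T where '-' is in the predict set (PREDICT(N → α) = (FIRST(α) \ {ε}) ∪ (FOLLOW(N) if α ⇒* ε)).

T → - T *: PREDICT = { '-' }
  '-' is in predict set, so this production goes in M[T, '-']
T → n S: PREDICT = { 'n' }

M[T, '-'] = T → - T *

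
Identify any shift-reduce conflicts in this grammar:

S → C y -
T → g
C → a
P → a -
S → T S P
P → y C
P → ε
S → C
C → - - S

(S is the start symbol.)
Augment with S' → S and build the canonical LR(0) collection (I0 = CLOSURE({[S' → . S]}), then GOTO on every symbol after a dot until no new states appear). It has 17 states:
  I0: { [C → . - - S], [C → . a], [S → . C y -], [S → . C], [S → . T S P], [S' → . S], [T → . g] }  — shift
  I1: { [C → - . - S] }  — shift
  I2: { [S → C . y -], [S → C .] }  — shift, reduce
  I3: { [S' → S .] }  — accept
  I4: { [C → . - - S], [C → . a], [S → . C y -], [S → . C], [S → . T S P], [S → T . S P], [T → . g] }  — shift
  I5: { [C → a .] }  — reduce
  I6: { [T → g .] }  — reduce
  I7: { [P → . a -], [P → . y C], [P → .], [S → T S . P] }  — shift, reduce
  I8: { [S → T S P .] }  — reduce
  I9: { [P → a . -] }  — shift
  I10: { [C → . - - S], [C → . a], [P → y . C] }  — shift
  I11: { [P → y C .] }  — reduce
  I12: { [P → a - .] }  — reduce
  I13: { [S → C y . -] }  — shift
  I14: { [S → C y - .] }  — reduce
  I15: { [C → - - . S], [C → . - - S], [C → . a], [S → . C y -], [S → . C], [S → . T S P], [T → . g] }  — shift
  I16: { [C → - - S .] }  — reduce

I2 contains reduce item [S → C .] and shift item [S → C . y -] — shift-reduce conflict.
I7 contains reduce item [P → .] and shift items [P → . a -], [P → . y C] — shift-reduce conflict.

Answer: Yes — I2: [S → C .] vs [S → C . y -]; I7: [P → .] vs [P → . a -]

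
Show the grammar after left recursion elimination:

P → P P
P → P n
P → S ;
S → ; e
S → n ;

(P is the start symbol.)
P is directly left-recursive. The standard transformation for
  A → A α₁ | ... | A α_m | β₁ | ... | β_n
is
  A  → β₁ A' | ... | β_n A'
  A' → α₁ A' | ... | α_m A' | ε

P → S ; becomes P → S ; P'
P → P P becomes P' → P P'
P → P n becomes P' → n P'
Add P' → ε

Productions for other non-terminals are unchanged:
  S → ; e
  S → n ;

Resulting grammar:
P → S ; P'
P' → P P'
P' → n P'
P' → ε
S → ; e
S → n ;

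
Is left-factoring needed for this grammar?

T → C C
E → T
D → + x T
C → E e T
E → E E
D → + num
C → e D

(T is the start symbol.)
Yes, D has productions with common prefix '+'

Left-factoring is needed when two productions for the same non-terminal
share a common prefix on the right-hand side.

Productions for E:
  E → T
  E → E E
Productions for D:
  D → + x T
  D → + num
Productions for C:
  C → E e T
  C → e D

Found common prefix '+' in productions for D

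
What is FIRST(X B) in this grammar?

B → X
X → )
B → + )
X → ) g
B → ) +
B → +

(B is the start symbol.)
{ ')' }

FIRST sets of the non-terminals involved (from the grammar, by fixed-point iteration):
  FIRST(X) = { ')' }

To compute FIRST(X B), process the symbols left to right:
Symbol X is a non-terminal. Add FIRST(X) \ {ε} = { ')' }
X is not nullable (ε ∉ FIRST(X)), so stop here.
FIRST(X B) = { ')' }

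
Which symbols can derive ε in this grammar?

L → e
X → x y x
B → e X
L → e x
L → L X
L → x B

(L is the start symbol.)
None

There are no ε-productions, so no non-terminal can derive ε.
No non-terminals are nullable.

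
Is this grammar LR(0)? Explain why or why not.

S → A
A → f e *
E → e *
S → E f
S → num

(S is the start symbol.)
A grammar is LR(0) if no state in the canonical LR(0) collection has:
  - both a shift item (dot before a terminal) and a complete item (shift-reduce conflict), or
  - two or more complete items (reduce-reduce conflict; the accept item [S' → S .] counts as a complete item here).

Augment with S' → S and build the canonical LR(0) collection (I0 = CLOSURE({[S' → . S]}), then GOTO on every symbol after a dot until no new states appear). It has 11 states:
  I0: { [A → . f e *], [E → . e *], [S → . A], [S → . E f], [S → . num], [S' → . S] }  — shift
  I1: { [S → A .] }  — reduce
  I2: { [S → E . f] }  — shift
  I3: { [S' → S .] }  — accept
  I4: { [E → e . *] }  — shift
  I5: { [A → f . e *] }  — shift
  I6: { [S → num .] }  — reduce
  I7: { [A → f e . *] }  — shift
  I8: { [A → f e * .] }  — reduce
  I9: { [E → e * .] }  — reduce
  I10: { [S → E f .] }  — reduce

Every state is either a pure shift/goto state or contains exactly one complete item and nothing to shift — no conflicts. The grammar is LR(0).

Answer: Yes, the grammar is LR(0)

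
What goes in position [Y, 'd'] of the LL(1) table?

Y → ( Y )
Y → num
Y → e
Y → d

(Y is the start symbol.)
To find M[Y, 'd'], we find productions for Y where 'd' is in the predict set (PREDICT(N → α) = (FIRST(α) \ {ε}) ∪ (FOLLOW(N) if α ⇒* ε)).

Y → ( Y ): PREDICT = { '(' }
Y → num: PREDICT = { 'num' }
Y → e: PREDICT = { 'e' }
Y → d: PREDICT = { 'd' }
  'd' is in predict set, so this production goes in M[Y, 'd']

M[Y, 'd'] = Y → d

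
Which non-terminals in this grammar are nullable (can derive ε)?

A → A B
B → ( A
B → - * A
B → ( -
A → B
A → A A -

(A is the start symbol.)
None

There are no ε-productions, so no non-terminal can derive ε.
No non-terminals are nullable.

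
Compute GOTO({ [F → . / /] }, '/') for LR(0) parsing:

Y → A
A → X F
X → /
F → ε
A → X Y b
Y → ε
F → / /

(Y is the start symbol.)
GOTO(I, '/') = CLOSURE({ [A → αX.β] : [A → α.Xβ] ∈ I, X = '/' })

Items with dot before '/', with the dot advanced:
  [F → . / /] → [F → / . /]
Closure adds nothing (no advanced item has the dot before a non-terminal).

GOTO = { [F → / . /] }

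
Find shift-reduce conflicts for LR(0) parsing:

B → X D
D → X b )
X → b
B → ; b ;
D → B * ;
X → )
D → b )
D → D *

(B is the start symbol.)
Yes — I7: [B → X D .] vs [D → D . *]; I9: [X → b .] vs [D → b . )]; I11: [X → b .] vs [D → X b . )]

A shift-reduce conflict occurs when an LR(0) state has both:
  - a complete (reduce) item [A → α .] (dot at the end), and
  - a shift item [B → β . c γ] (dot before a terminal).

Augment with B' → B and build the canonical LR(0) collection (I0 = CLOSURE({[B' → . B]}), then GOTO on every symbol after a dot until no new states appear). It has 18 states:
  I0: { [B → . ; b ;], [B → . X D], [B' → . B], [X → . )], [X → . b] }  — shift
  I1: { [X → ) .] }  — reduce
  I2: { [B → ; . b ;] }  — shift
  I3: { [B' → B .] }  — accept
  I4: { [B → . ; b ;], [B → . X D], [B → X . D], [D → . B * ;], [D → . D *], [D → . X b )], [D → . b )], [X → . )], [X → . b] }  — shift
  I5: { [X → b .] }  — reduce
  I6: { [D → B . * ;] }  — shift
  I7: { [B → X D .], [D → D . *] }  — shift, reduce
  I8: { [B → . ; b ;], [B → . X D], [B → X . D], [D → . B * ;], [D → . D *], [D → . X b )], [D → . b )], [D → X . b )], [X → . )], [X → . b] }  — shift
  I9: { [D → b . )], [X → b .] }  — shift, reduce
  I10: { [D → b ) .] }  — reduce
  I11: { [D → X b . )], [D → b . )], [X → b .] }  — shift, reduce
  I12: { [D → X b ) .], [D → b ) .] }  — 2 reduces
  I13: { [D → D * .] }  — reduce
  I14: { [D → B * . ;] }  — shift
  I15: { [D → B * ; .] }  — reduce
  I16: { [B → ; b . ;] }  — shift
  I17: { [B → ; b ; .] }  — reduce

I7 contains reduce item [B → X D .] and shift item [D → D . *] — shift-reduce conflict.
I9 contains reduce item [X → b .] and shift item [D → b . )] — shift-reduce conflict.
I11 contains reduce item [X → b .] and shift items [D → X b . )], [D → b . )] — shift-reduce conflict.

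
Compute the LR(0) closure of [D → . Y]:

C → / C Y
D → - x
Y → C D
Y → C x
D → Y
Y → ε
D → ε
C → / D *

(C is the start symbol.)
{ [C → . / C Y], [C → . / D *], [D → . Y], [Y → . C D], [Y → . C x], [Y → .] }

To compute CLOSURE, for each item [A → α.Bβ] where B is a non-terminal, add [B → .γ] for all productions B → γ; repeat for the newly added items until nothing changes.

Start with: [D → . Y]
  [D → . Y] has the dot before Y: add [Y → . C D], [Y → . C x], [Y → .]
  [Y → . C D] has the dot before C: add [C → . / C Y], [C → . / D *]
No further items can be added.

CLOSURE = { [C → . / C Y], [C → . / D *], [D → . Y], [Y → . C D], [Y → . C x], [Y → .] }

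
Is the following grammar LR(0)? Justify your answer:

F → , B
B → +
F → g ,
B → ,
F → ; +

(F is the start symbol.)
A grammar is LR(0) if no state in the canonical LR(0) collection has:
  - both a shift item (dot before a terminal) and a complete item (shift-reduce conflict), or
  - two or more complete items (reduce-reduce conflict; the accept item [F' → F .] counts as a complete item here).

Augment with F' → F and build the canonical LR(0) collection (I0 = CLOSURE({[F' → . F]}), then GOTO on every symbol after a dot until no new states appear). It has 10 states:
  I0: { [F → . , B], [F → . ; +], [F → . g ,], [F' → . F] }  — shift
  I1: { [B → . +], [B → . ,], [F → , . B] }  — shift
  I2: { [F → ; . +] }  — shift
  I3: { [F' → F .] }  — accept
  I4: { [F → g . ,] }  — shift
  I5: { [F → g , .] }  — reduce
  I6: { [F → ; + .] }  — reduce
  I7: { [B → + .] }  — reduce
  I8: { [B → , .] }  — reduce
  I9: { [F → , B .] }  — reduce

Every state is either a pure shift/goto state or contains exactly one complete item and nothing to shift — no conflicts. The grammar is LR(0).

Answer: Yes, the grammar is LR(0)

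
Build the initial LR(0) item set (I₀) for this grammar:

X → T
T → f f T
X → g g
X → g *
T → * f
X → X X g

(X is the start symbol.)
{ [T → . * f], [T → . f f T], [X → . T], [X → . X X g], [X → . g *], [X → . g g], [X' → . X] }

First, augment the grammar with X' → X
I₀ = CLOSURE({ [X' → . X] }):
  [X' → . X] has the dot before X: add [X → . T], [X → . g g], [X → . g *], [X → . X X g]
  [X → . T] has the dot before T: add [T → . f f T], [T → . * f]
No further items can be added.

I₀ = { [T → . * f], [T → . f f T], [X → . T], [X → . X X g], [X → . g *], [X → . g g], [X' → . X] }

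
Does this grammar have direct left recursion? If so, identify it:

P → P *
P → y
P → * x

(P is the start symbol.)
Direct left recursion occurs when N → N α for some non-terminal N (the right-hand side begins with the left-hand side itself).

P → P *: LEFT RECURSIVE (starts with P)
P → y: starts with y
P → * x: starts with '*'

The grammar has direct left recursion on: P.

Answer: Yes, P is left-recursive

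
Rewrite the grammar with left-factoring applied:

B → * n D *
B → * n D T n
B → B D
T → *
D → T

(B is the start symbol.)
B → * n D B'
B' → *
B' → T n
B → B D
T → *
D → T

Left-factoring transforms A → αβ₁ | αβ₂ into A → αA' and A' → β₁ | β₂
(α is the longest common prefix among the alternatives). Repeat until
no nonterminal has two alternatives with a common prefix.

Round 1: B has alternatives sharing prefix '* n D'. Introduce B': B → * n D B'
  Add: B' → *
  Add: B' → T n

No remaining common prefixes — done.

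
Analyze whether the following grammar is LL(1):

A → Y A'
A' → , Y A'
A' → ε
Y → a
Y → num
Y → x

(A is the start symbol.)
A grammar is LL(1) if for each non-terminal N with multiple productions, the predict sets of those productions are pairwise disjoint, where PREDICT(N → α) = (FIRST(α) \ {ε}) ∪ (FOLLOW(N) if α ⇒* ε).

Relevant sets:
  FOLLOW(A') = { $ }

For A':
  PREDICT(A' → ',' Y A') = { ',' }
  PREDICT(A' → ε) = { $ }
For Y:
  PREDICT(Y → a) = { 'a' }
  PREDICT(Y → num) = { 'num' }
  PREDICT(Y → x) = { 'x' }
A has a single production, so nothing to check there.

All predict sets are disjoint. The grammar IS LL(1).

Answer: Yes, the grammar is LL(1).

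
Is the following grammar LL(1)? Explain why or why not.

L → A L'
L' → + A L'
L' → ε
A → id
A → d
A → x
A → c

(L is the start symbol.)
Yes, the grammar is LL(1).

A grammar is LL(1) if for each non-terminal N with multiple productions, the predict sets of those productions are pairwise disjoint, where PREDICT(N → α) = (FIRST(α) \ {ε}) ∪ (FOLLOW(N) if α ⇒* ε).

Relevant sets:
  FOLLOW(L') = { $ }

For L':
  PREDICT(L' → '+' A L') = { '+' }
  PREDICT(L' → ε) = { $ }
For A:
  PREDICT(A → id) = { 'id' }
  PREDICT(A → d) = { 'd' }
  PREDICT(A → x) = { 'x' }
  PREDICT(A → c) = { 'c' }
L has a single production, so nothing to check there.

All predict sets are disjoint. The grammar IS LL(1).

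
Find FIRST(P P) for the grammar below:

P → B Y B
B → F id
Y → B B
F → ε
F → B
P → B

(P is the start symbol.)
FIRST sets of the non-terminals involved (from the grammar, by fixed-point iteration):
  FIRST(P) = { 'id' }

To compute FIRST(P P), process the symbols left to right:
Symbol P is a non-terminal. Add FIRST(P) \ {ε} = { 'id' }
P is not nullable (ε ∉ FIRST(P)), so stop here.
FIRST(P P) = { 'id' }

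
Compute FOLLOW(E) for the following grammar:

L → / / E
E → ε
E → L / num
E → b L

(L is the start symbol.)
To compute FOLLOW(E), find every occurrence of E on a right-hand side N → α E β: add FIRST(β) \ {ε}, and if β is empty or nullable also add FOLLOW(N). Iterate to a fixed point.

In L → / / E: E is at the end, add FOLLOW(L)

The FOLLOW sets referred to above (computed the same way, to a fixed point):
  FOLLOW(L) = { $, '/' }

Taking the union: FOLLOW(E) = { $, '/' }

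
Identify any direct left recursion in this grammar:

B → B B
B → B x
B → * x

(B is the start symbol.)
Direct left recursion occurs when N → N α for some non-terminal N (the right-hand side begins with the left-hand side itself).

B → B B: LEFT RECURSIVE (starts with B)
B → B x: LEFT RECURSIVE (starts with B)
B → * x: starts with '*'

The grammar has direct left recursion on: B.

Answer: Yes, B is left-recursive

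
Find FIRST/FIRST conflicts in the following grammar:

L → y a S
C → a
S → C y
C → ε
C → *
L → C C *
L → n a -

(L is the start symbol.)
No FIRST/FIRST conflicts.

A FIRST/FIRST conflict occurs when two productions N → α and N → β for the same non-terminal have FIRST(α) ∩ FIRST(β) ≠ ∅ (with ε ∈ FIRST of a nullable right-hand side, so two nullable alternatives also conflict).

FIRST sets of the non-terminals at (or reachable through a nullable prefix from) the front of some alternative:
  FIRST(C) = { '*', 'a', ε }

Productions for L:
  L → y a S: FIRST = { 'y' }
  L → C C *: FIRST = { '*', 'a' }
  L → n a -: FIRST = { 'n' }
Productions for C:
  C → a: FIRST = { 'a' }
  C → ε: FIRST = { ε }
  C → *: FIRST = { '*' }
S has only one production, so no FIRST/FIRST conflict is possible there.

All alternatives of each non-terminal have pairwise disjoint FIRST sets.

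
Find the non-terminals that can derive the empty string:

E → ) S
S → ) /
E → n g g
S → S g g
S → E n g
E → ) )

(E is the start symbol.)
None

A non-terminal is nullable if it can derive ε (the empty string): either it has an ε-production, or it has a production whose right-hand side consists entirely of nullable non-terminals.

There are no ε-productions, so no non-terminal can derive ε.
No non-terminals are nullable.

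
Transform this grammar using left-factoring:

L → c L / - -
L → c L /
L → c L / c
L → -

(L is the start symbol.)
L → c L / L'
L' → - -
L' → ε
L' → c
L → -

Left-factoring transforms A → αβ₁ | αβ₂ into A → αA' and A' → β₁ | β₂
(α is the longest common prefix among the alternatives). Repeat until
no nonterminal has two alternatives with a common prefix.

Round 1: L has alternatives sharing prefix 'c L /'. Introduce L': L → c L / L'
  Add: L' → - -
  Add: L' → ε
  Add: L' → c

No remaining common prefixes — done.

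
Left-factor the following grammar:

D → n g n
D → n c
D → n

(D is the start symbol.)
Left-factoring transforms A → αβ₁ | αβ₂ into A → αA' and A' → β₁ | β₂
(α is the longest common prefix among the alternatives). Repeat until
no nonterminal has two alternatives with a common prefix.

Round 1: D has alternatives sharing prefix 'n'. Introduce D': D → n D'
  Add: D' → g n
  Add: D' → c
  Add: D' → ε

No remaining common prefixes — done.

Resulting grammar:
D → n D'
D' → g n
D' → c
D' → ε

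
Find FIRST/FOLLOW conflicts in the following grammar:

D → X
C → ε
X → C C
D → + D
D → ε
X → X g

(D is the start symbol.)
Yes. X → X g with FOLLOW(X) on { 'g' }

A FIRST/FOLLOW conflict occurs when a non-terminal N has a nullable alternative N → β (β ⇒* ε) and another alternative N → α with FIRST(α) ∩ FOLLOW(N) ≠ ∅: on such a lookahead the parser cannot decide between expanding α and letting N vanish via β.

Nullable non-terminals: C, D, X.
FIRST sets used below: FIRST(X) = { 'g', ε }, FIRST(C) = { ε }
C has a nullable alternative but only one production, so nothing to check.

D: nullable alternative(s) D → X, D → ε; FOLLOW(D) = { $ }
  D → X: FIRST \ {ε} = { 'g' } — disjoint from FOLLOW(D)
  D → + D: FIRST \ {ε} = { '+' } — disjoint from FOLLOW(D)
  D → ε: FIRST \ {ε} = { } — disjoint from FOLLOW(D)

X: nullable alternative(s) X → C C; FOLLOW(X) = { $, 'g' }
  X → C C: FIRST \ {ε} = { } — this is the only nullable alternative, skip
  X → X g: FIRST \ {ε} = { 'g' } — overlaps FOLLOW(X) on { 'g' }: CONFLICT

So the grammar has 1 FIRST/FOLLOW conflict (marked CONFLICT above).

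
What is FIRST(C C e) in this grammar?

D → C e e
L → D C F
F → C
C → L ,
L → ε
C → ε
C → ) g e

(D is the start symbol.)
FIRST sets of the non-terminals involved (from the grammar, by fixed-point iteration):
  FIRST(C) = { ')', ',', 'e', ε }

To compute FIRST(C C e), process the symbols left to right:
Symbol C is a non-terminal. Add FIRST(C) \ {ε} = { ')', ',', 'e' }
C is nullable (ε ∈ FIRST(C)), continue to the next symbol.
Symbol C is a non-terminal. Add FIRST(C) \ {ε} = { ')', ',', 'e' }
C is nullable (ε ∈ FIRST(C)), continue to the next symbol.
Symbol e is a terminal. Add 'e' and stop.
FIRST(C C e) = { ')', ',', 'e' }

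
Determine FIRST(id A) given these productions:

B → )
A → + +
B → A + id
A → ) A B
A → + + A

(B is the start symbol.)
{ 'id' }

To compute FIRST(id A), process the symbols left to right:
Symbol id is a terminal. Add 'id' and stop.
FIRST(id A) = { 'id' }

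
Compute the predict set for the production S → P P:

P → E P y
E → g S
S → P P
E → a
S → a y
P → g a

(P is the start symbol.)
{ 'a', 'g' }

PREDICT(S → P P) = (FIRST(RHS) \ {ε}) ∪ (FOLLOW(S) if ε ∈ FIRST(RHS), i.e. RHS ⇒* ε)
FIRST(P) = { 'a', 'g' }
FIRST(P P) = { 'a', 'g' }
ε ∉ FIRST(P P), so FOLLOW(S) is not added.
PREDICT(S → P P) = { 'a', 'g' }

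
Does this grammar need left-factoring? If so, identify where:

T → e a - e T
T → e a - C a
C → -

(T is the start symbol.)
Left-factoring is needed when two productions for the same non-terminal
share a common prefix on the right-hand side.

Productions for T:
  T → e a - e T
  T → e a - C a

Found common prefix 'e a -' in productions for T

Answer: Yes, T has productions with common prefix 'e a -'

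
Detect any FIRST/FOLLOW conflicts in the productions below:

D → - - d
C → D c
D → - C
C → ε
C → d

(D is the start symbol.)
A FIRST/FOLLOW conflict occurs when a non-terminal N has a nullable alternative N → β (β ⇒* ε) and another alternative N → α with FIRST(α) ∩ FOLLOW(N) ≠ ∅: on such a lookahead the parser cannot decide between expanding α and letting N vanish via β.

Nullable non-terminals: C.
FIRST sets used below: FIRST(D) = { '-' }

C: nullable alternative(s) C → ε; FOLLOW(C) = { $, 'c' }
  C → D c: FIRST \ {ε} = { '-' } — disjoint from FOLLOW(C)
  C → ε: FIRST \ {ε} = { } — this is the only nullable alternative, skip
  C → d: FIRST \ {ε} = { 'd' } — disjoint from FOLLOW(C)

D has no nullable alternative, so no FIRST/FOLLOW check is needed there.

No FIRST/FOLLOW conflicts found.

Answer: No FIRST/FOLLOW conflicts.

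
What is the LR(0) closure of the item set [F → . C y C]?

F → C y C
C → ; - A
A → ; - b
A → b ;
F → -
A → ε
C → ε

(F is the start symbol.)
Start with: [F → . C y C]
  [F → . C y C] has the dot before C: add [C → . ; - A], [C → .]
No further items can be added.

CLOSURE = { [C → . ; - A], [C → .], [F → . C y C] }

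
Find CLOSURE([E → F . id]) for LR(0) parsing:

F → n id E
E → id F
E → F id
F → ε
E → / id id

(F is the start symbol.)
To compute CLOSURE, for each item [A → α.Bβ] where B is a non-terminal, add [B → .γ] for all productions B → γ; repeat for the newly added items until nothing changes.

Start with: [E → F . id]
The dot precedes the terminal id, so nothing is added.

CLOSURE = { [E → F . id] }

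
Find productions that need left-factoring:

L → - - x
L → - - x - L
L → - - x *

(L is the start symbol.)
Yes, L has productions with common prefix '- - x'

Left-factoring is needed when two productions for the same non-terminal
share a common prefix on the right-hand side.

Productions for L:
  L → - - x
  L → - - x - L
  L → - - x *

Found common prefix '- - x' in productions for L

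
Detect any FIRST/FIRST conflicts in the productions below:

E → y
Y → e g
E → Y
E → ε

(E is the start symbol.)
No FIRST/FIRST conflicts.

A FIRST/FIRST conflict occurs when two productions N → α and N → β for the same non-terminal have FIRST(α) ∩ FIRST(β) ≠ ∅ (with ε ∈ FIRST of a nullable right-hand side, so two nullable alternatives also conflict).

FIRST sets of the non-terminals at (or reachable through a nullable prefix from) the front of some alternative:
  FIRST(Y) = { 'e' }

Productions for E:
  E → y: FIRST = { 'y' }
  E → Y: FIRST = { 'e' }
  E → ε: FIRST = { ε }
Y has only one production, so no FIRST/FIRST conflict is possible there.

All alternatives of each non-terminal have pairwise disjoint FIRST sets.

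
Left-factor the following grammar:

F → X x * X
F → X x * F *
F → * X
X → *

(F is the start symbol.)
Left-factoring transforms A → αβ₁ | αβ₂ into A → αA' and A' → β₁ | β₂
(α is the longest common prefix among the alternatives). Repeat until
no nonterminal has two alternatives with a common prefix.

Round 1: F has alternatives sharing prefix 'X x *'. Introduce F': F → X x * F'
  Add: F' → X
  Add: F' → F *

No remaining common prefixes — done.

Resulting grammar:
F → X x * F'
F' → X
F' → F *
F → * X
X → *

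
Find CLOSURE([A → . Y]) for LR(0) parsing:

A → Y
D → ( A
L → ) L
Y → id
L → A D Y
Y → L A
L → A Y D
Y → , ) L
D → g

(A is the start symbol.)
Start with: [A → . Y]
  [A → . Y] has the dot before Y: add [Y → . id], [Y → . L A], [Y → . , ) L]
  [Y → . L A] has the dot before L: add [L → . ) L], [L → . A D Y], [L → . A Y D]
  [L → . A D Y] has the dot before A: all A-items already present
No further items can be added.

CLOSURE = { [A → . Y], [L → . ) L], [L → . A D Y], [L → . A Y D], [Y → . , ) L], [Y → . L A], [Y → . id] }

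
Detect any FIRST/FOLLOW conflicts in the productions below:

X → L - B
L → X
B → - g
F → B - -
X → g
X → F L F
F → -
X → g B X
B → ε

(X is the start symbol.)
Yes. B → '-' g with FOLLOW(B) on { '-' }

Nullable non-terminals: B.

B: nullable alternative(s) B → ε; FOLLOW(B) = { $, '-', 'g' }
  B → - g: FIRST \ {ε} = { '-' } — overlaps FOLLOW(B) on { '-' }: CONFLICT
  B → ε: FIRST \ {ε} = { } — this is the only nullable alternative, skip

F, L, X have no nullable alternative, so no FIRST/FOLLOW check is needed there.

So the grammar has 1 FIRST/FOLLOW conflict (marked CONFLICT above).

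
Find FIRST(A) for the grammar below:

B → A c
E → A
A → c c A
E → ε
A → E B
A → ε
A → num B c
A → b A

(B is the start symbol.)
{ 'b', 'c', 'num', ε }

To compute FIRST(A), examine every production with A on the left-hand side, reading each right-hand side left to right until a non-nullable symbol is reached.

FIRST sets of the other non-terminals involved (by the same procedure, iterated to a fixed point):
  FIRST(E) = { 'b', 'c', 'num', ε }
  FIRST(B) = { 'b', 'c', 'num' }

From A → c c A:
  - c is a terminal: add 'c' and stop
From A → E B:
  - E is a non-terminal: add FIRST(E) \ {ε} = { 'b', 'c', 'num' }
    E is nullable, so continue to the next symbol
  - B is a non-terminal: add FIRST(B) \ {ε} = { 'b', 'c', 'num' }
    B is not nullable, so stop
From A → ε:
  - ε-production, so ε ∈ FIRST(A)
From A → num B c:
  - num is a terminal: add 'num' and stop
From A → b A:
  - b is a terminal: add 'b' and stop

Collecting: FIRST(A) = { 'b', 'c', 'num', ε }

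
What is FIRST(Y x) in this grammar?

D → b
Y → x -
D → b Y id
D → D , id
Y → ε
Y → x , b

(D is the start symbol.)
FIRST sets of the non-terminals involved (from the grammar, by fixed-point iteration):
  FIRST(Y) = { 'x', ε }

To compute FIRST(Y x), process the symbols left to right:
Symbol Y is a non-terminal. Add FIRST(Y) \ {ε} = { 'x' }
Y is nullable (ε ∈ FIRST(Y)), continue to the next symbol.
Symbol x is a terminal. Add 'x' and stop.
FIRST(Y x) = { 'x' }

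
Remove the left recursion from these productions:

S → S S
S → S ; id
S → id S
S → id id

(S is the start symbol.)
S is directly left-recursive. The standard transformation for
  A → A α₁ | ... | A α_m | β₁ | ... | β_n
is
  A  → β₁ A' | ... | β_n A'
  A' → α₁ A' | ... | α_m A' | ε

S → id S becomes S → id S S'
S → id id becomes S → id id S'
S → S S becomes S' → S S'
S → S ; id becomes S' → ; id S'
Add S' → ε

Resulting grammar:
S → id S S'
S → id id S'
S' → S S'
S' → ; id S'
S' → ε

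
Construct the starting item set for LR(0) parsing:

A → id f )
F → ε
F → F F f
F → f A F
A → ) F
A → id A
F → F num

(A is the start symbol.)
{ [A → . ) F], [A → . id A], [A → . id f )], [A' → . A] }

First, augment the grammar with A' → A
I₀ = CLOSURE({ [A' → . A] }):
  [A' → . A] has the dot before A: add [A → . id f )], [A → . ) F], [A → . id A]
No further items can be added.

I₀ = { [A → . ) F], [A → . id A], [A → . id f )], [A' → . A] }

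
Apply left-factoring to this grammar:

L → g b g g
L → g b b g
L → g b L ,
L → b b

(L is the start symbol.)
Left-factoring transforms A → αβ₁ | αβ₂ into A → αA' and A' → β₁ | β₂
(α is the longest common prefix among the alternatives). Repeat until
no nonterminal has two alternatives with a common prefix.

Round 1: L has alternatives sharing prefix 'g b'. Introduce L': L → g b L'
  Add: L' → g g
  Add: L' → b g
  Add: L' → L ,

No remaining common prefixes — done.

Resulting grammar:
L → g b L'
L' → g g
L' → b g
L' → L ,
L → b b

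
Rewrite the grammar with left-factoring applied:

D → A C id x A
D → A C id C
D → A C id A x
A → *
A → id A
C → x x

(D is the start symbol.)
Left-factoring transforms A → αβ₁ | αβ₂ into A → αA' and A' → β₁ | β₂
(α is the longest common prefix among the alternatives). Repeat until
no nonterminal has two alternatives with a common prefix.

Round 1: D has alternatives sharing prefix 'A C id'. Introduce D': D → A C id D'
  Add: D' → x A
  Add: D' → C
  Add: D' → A x

No remaining common prefixes — done.

Resulting grammar:
D → A C id D'
D' → x A
D' → C
D' → A x
A → *
A → id A
C → x x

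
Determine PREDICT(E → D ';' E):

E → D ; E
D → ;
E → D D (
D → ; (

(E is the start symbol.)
{ ';' }

PREDICT(E → D ';' E) = (FIRST(RHS) \ {ε}) ∪ (FOLLOW(E) if ε ∈ FIRST(RHS), i.e. RHS ⇒* ε)
FIRST(D) = { ';' }
FIRST(D ';' E) = { ';' }
ε ∉ FIRST(D ';' E), so FOLLOW(E) is not added.
PREDICT(E → D ';' E) = { ';' }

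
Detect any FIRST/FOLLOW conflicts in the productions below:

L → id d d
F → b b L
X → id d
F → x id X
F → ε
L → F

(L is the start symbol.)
No FIRST/FOLLOW conflicts.

Nullable non-terminals: F, L.
FIRST sets used below: FIRST(F) = { 'b', 'x', ε }

F: nullable alternative(s) F → ε; FOLLOW(F) = { $ }
  F → b b L: FIRST \ {ε} = { 'b' } — disjoint from FOLLOW(F)
  F → x id X: FIRST \ {ε} = { 'x' } — disjoint from FOLLOW(F)
  F → ε: FIRST \ {ε} = { } — this is the only nullable alternative, skip

L: nullable alternative(s) L → F; FOLLOW(L) = { $ }
  L → id d d: FIRST \ {ε} = { 'id' } — disjoint from FOLLOW(L)
  L → F: FIRST \ {ε} = { 'b', 'x' } — this is the only nullable alternative, skip

X has no nullable alternative, so no FIRST/FOLLOW check is needed there.

No FIRST/FOLLOW conflicts found.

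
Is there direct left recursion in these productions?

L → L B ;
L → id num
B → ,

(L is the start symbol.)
Direct left recursion occurs when N → N α for some non-terminal N (the right-hand side begins with the left-hand side itself).

L → L B ;: LEFT RECURSIVE (starts with L)
L → id num: starts with id
B → ,: starts with ','

The grammar has direct left recursion on: L.

Answer: Yes, L is left-recursive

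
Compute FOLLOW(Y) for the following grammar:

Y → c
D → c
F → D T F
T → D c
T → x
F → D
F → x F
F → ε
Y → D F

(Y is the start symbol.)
To compute FOLLOW(Y), find every occurrence of Y on a right-hand side N → α Y β: add FIRST(β) \ {ε}, and if β is empty or nullable also add FOLLOW(N). Iterate to a fixed point.

Y is the start symbol, so $ ∈ FOLLOW(Y).
Y does not occur on any right-hand side.

Taking the union: FOLLOW(Y) = { $ }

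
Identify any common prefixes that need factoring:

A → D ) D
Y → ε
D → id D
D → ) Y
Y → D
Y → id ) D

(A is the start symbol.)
No, left-factoring is not needed

Left-factoring is needed when two productions for the same non-terminal
share a common prefix on the right-hand side.

Productions for Y:
  Y → ε
  Y → D
  Y → id ) D
Productions for D:
  D → id D
  D → ) Y

No common prefixes found.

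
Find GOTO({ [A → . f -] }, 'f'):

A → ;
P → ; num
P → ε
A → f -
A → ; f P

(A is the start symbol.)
GOTO(I, 'f') = CLOSURE({ [A → αX.β] : [A → α.Xβ] ∈ I, X = 'f' })

Items with dot before 'f', with the dot advanced:
  [A → . f -] → [A → f . -]
Closure adds nothing (no advanced item has the dot before a non-terminal).

GOTO = { [A → f . -] }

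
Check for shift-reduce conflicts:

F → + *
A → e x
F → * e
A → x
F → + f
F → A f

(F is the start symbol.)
A shift-reduce conflict occurs when an LR(0) state has both:
  - a complete (reduce) item [A → α .] (dot at the end), and
  - a shift item [B → β . c γ] (dot before a terminal).

Augment with F' → F and build the canonical LR(0) collection (I0 = CLOSURE({[F' → . F]}), then GOTO on every symbol after a dot until no new states appear). It has 12 states:
  I0: { [A → . e x], [A → . x], [F → . * e], [F → . + *], [F → . + f], [F → . A f], [F' → . F] }  — shift
  I1: { [F → * . e] }  — shift
  I2: { [F → + . *], [F → + . f] }  — shift
  I3: { [F → A . f] }  — shift
  I4: { [F' → F .] }  — accept
  I5: { [A → e . x] }  — shift
  I6: { [A → x .] }  — reduce
  I7: { [A → e x .] }  — reduce
  I8: { [F → A f .] }  — reduce
  I9: { [F → + * .] }  — reduce
  I10: { [F → + f .] }  — reduce
  I11: { [F → * e .] }  — reduce

No state contains both a complete item and a shift item.

Answer: No shift-reduce conflicts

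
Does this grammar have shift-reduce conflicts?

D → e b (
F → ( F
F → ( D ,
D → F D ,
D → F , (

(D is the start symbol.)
A shift-reduce conflict occurs when an LR(0) state has both:
  - a complete (reduce) item [A → α .] (dot at the end), and
  - a shift item [B → β . c γ] (dot before a terminal).

Augment with D' → D and build the canonical LR(0) collection (I0 = CLOSURE({[D' → . D]}), then GOTO on every symbol after a dot until no new states appear). It has 14 states:
  I0: { [D → . F , (], [D → . F D ,], [D → . e b (], [D' → . D], [F → . ( D ,], [F → . ( F] }  — shift
  I1: { [D → . F , (], [D → . F D ,], [D → . e b (], [F → ( . D ,], [F → ( . F], [F → . ( D ,], [F → . ( F] }  — shift
  I2: { [D' → D .] }  — accept
  I3: { [D → . F , (], [D → . F D ,], [D → . e b (], [D → F . , (], [D → F . D ,], [F → . ( D ,], [F → . ( F] }  — shift
  I4: { [D → e . b (] }  — shift
  I5: { [D → e b . (] }  — shift
  I6: { [D → e b ( .] }  — reduce
  I7: { [D → F , . (] }  — shift
  I8: { [D → F D . ,] }  — shift
  I9: { [D → F D , .] }  — reduce
  I10: { [D → F , ( .] }  — reduce
  I11: { [F → ( D . ,] }  — shift
  I12: { [D → . F , (], [D → . F D ,], [D → . e b (], [D → F . , (], [D → F . D ,], [F → ( F .], [F → . ( D ,], [F → . ( F] }  — shift, reduce
  I13: { [F → ( D , .] }  — reduce

I12 contains reduce item [F → ( F .] and shift items [D → F . , (], [D → . e b (], [F → . ( D ,], [F → . ( F] — shift-reduce conflict.

Answer: Yes — I12: [F → ( F .] vs [D → F . , (]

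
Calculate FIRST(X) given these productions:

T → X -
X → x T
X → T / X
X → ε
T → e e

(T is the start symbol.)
{ '-', 'e', 'x', ε }

To compute FIRST(X), examine every production with X on the left-hand side, reading each right-hand side left to right until a non-nullable symbol is reached.

FIRST sets of the other non-terminals involved (by the same procedure, iterated to a fixed point):
  FIRST(T) = { '-', 'e', 'x' }

From X → x T:
  - x is a terminal: add 'x' and stop
From X → T / X:
  - T is a non-terminal: add FIRST(T) \ {ε} = { '-', 'e', 'x' }
    T is not nullable, so stop
From X → ε:
  - ε-production, so ε ∈ FIRST(X)

Collecting: FIRST(X) = { '-', 'e', 'x', ε }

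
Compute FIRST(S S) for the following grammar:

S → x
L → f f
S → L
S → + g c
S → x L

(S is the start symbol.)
{ '+', 'f', 'x' }

FIRST sets of the non-terminals involved (from the grammar, by fixed-point iteration):
  FIRST(S) = { '+', 'f', 'x' }

To compute FIRST(S S), process the symbols left to right:
Symbol S is a non-terminal. Add FIRST(S) \ {ε} = { '+', 'f', 'x' }
S is not nullable (ε ∉ FIRST(S)), so stop here.
FIRST(S S) = { '+', 'f', 'x' }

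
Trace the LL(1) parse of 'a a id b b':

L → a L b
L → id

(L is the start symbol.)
LL(1) parsing maintains a stack (initially the start symbol over $) and the input. At each step: if the stack top is a terminal, match it against the current input token; if it is a non-terminal N, replace it with the RHS of M[N, lookahead] (the unique production whose predict set contains the lookahead).

Stack is shown with the top on the left.

Stack      Input         Action
-------------------------------
L $        a a id b b $  output L → a L b
a L b $    a a id b b $  match 'a'
L b $      a id b b $    output L → a L b
a L b b $  a id b b $    match 'a'
L b b $    id b b $      output L → id
id b b $   id b b $      match 'id'
b b $      b b $         match 'b'
b $        b $           match 'b'
$          $             accept

The string is accepted.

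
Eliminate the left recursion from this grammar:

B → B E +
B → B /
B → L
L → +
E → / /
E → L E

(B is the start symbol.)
B is directly left-recursive. The standard transformation for
  A → A α₁ | ... | A α_m | β₁ | ... | β_n
is
  A  → β₁ A' | ... | β_n A'
  A' → α₁ A' | ... | α_m A' | ε

B → L becomes B → L B'
B → B E + becomes B' → E + B'
B → B / becomes B' → / B'
Add B' → ε

Productions for other non-terminals are unchanged:
  L → +
  E → / /
  E → L E

Resulting grammar:
B → L B'
B' → E + B'
B' → / B'
B' → ε
L → +
E → / /
E → L E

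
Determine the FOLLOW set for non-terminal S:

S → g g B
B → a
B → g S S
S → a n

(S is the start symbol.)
{ $, 'a', 'g' }

To compute FOLLOW(S), find every occurrence of S on a right-hand side N → α S β: add FIRST(β) \ {ε}, and if β is empty or nullable also add FOLLOW(N). Iterate to a fixed point.

S is the start symbol, so $ ∈ FOLLOW(S).
In B → g S S: S is followed by S, add FIRST(S) \ {ε} = { 'a', 'g' }
In B → g S S: S is at the end, add FOLLOW(B)

The FOLLOW sets referred to above (computed the same way, to a fixed point):
  FOLLOW(B) = { $, 'a', 'g' }

Taking the union: FOLLOW(S) = { $, 'a', 'g' }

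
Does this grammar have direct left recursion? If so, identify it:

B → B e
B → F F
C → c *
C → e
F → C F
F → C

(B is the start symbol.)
Yes, B is left-recursive

Direct left recursion occurs when N → N α for some non-terminal N (the right-hand side begins with the left-hand side itself).

B → B e: LEFT RECURSIVE (starts with B)
B → F F: starts with F
C → c *: starts with c
C → e: starts with e
F → C F: starts with C
F → C: starts with C

The grammar has direct left recursion on: B.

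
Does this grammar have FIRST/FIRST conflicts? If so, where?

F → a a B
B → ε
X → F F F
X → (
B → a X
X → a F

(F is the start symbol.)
Yes. X → F F F / X → a F on { 'a' }

FIRST sets of the non-terminals at (or reachable through a nullable prefix from) the front of some alternative:
  FIRST(F) = { 'a' }

Productions for B:
  B → ε: FIRST = { ε }
  B → a X: FIRST = { 'a' }
Productions for X:
  X → F F F: FIRST = { 'a' }
  X → (: FIRST = { '(' }
  X → a F: FIRST = { 'a' }
F has only one production, so no FIRST/FIRST conflict is possible there.

Conflict for X: X → F F F and X → a F
  Overlap: { 'a' }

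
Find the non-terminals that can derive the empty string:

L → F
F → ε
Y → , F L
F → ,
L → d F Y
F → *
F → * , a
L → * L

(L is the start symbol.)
ε-productions: F → ε
So F is immediately nullable.
L → F: every symbol on the right is nullable, so L is nullable too.
No further non-terminal can be added: every production for the remaining non-terminals contains a terminal or a non-nullable non-terminal.
Nullable = { 'F', 'L' }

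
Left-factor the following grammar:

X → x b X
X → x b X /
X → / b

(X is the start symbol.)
Left-factoring transforms A → αβ₁ | αβ₂ into A → αA' and A' → β₁ | β₂
(α is the longest common prefix among the alternatives). Repeat until
no nonterminal has two alternatives with a common prefix.

Round 1: X has alternatives sharing prefix 'x b X'. Introduce X': X → x b X X'
  Add: X' → ε
  Add: X' → /

No remaining common prefixes — done.

Resulting grammar:
X → x b X X'
X' → ε
X' → /
X → / b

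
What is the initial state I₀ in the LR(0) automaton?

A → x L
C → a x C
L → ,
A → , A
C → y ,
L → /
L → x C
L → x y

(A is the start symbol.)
First, augment the grammar with A' → A
I₀ = CLOSURE({ [A' → . A] }):
  [A' → . A] has the dot before A: add [A → . x L], [A → . , A]
No further items can be added.

I₀ = { [A → . , A], [A → . x L], [A' → . A] }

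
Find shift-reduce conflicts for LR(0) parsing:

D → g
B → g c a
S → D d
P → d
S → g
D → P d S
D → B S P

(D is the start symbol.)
Yes — I5: [D → g .] vs [B → g . c a]; I11: [D → g .] vs [B → g . c a]

Augment with D' → D and build the canonical LR(0) collection (I0 = CLOSURE({[D' → . D]}), then GOTO on every symbol after a dot until no new states appear). It has 15 states:
  I0: { [B → . g c a], [D → . B S P], [D → . P d S], [D → . g], [D' → . D], [P → . d] }  — shift
  I1: { [B → . g c a], [D → . B S P], [D → . P d S], [D → . g], [D → B . S P], [P → . d], [S → . D d], [S → . g] }  — shift
  I2: { [D' → D .] }  — accept
  I3: { [D → P . d S] }  — shift
  I4: { [P → d .] }  — reduce
  I5: { [B → g . c a], [D → g .] }  — shift, reduce
  I6: { [B → g c . a] }  — shift
  I7: { [B → g c a .] }  — reduce
  I8: { [B → . g c a], [D → . B S P], [D → . P d S], [D → . g], [D → P d . S], [P → . d], [S → . D d], [S → . g] }  — shift
  I9: { [S → D . d] }  — shift
  I10: { [D → P d S .] }  — reduce
  I11: { [B → g . c a], [D → g .], [S → g .] }  — shift, 2 reduces
  I12: { [S → D d .] }  — reduce
  I13: { [D → B S . P], [P → . d] }  — shift
  I14: { [D → B S P .] }  — reduce

I5 contains reduce item [D → g .] and shift item [B → g . c a] — shift-reduce conflict.
I11 contains reduce items [D → g .], [S → g .] and shift item [B → g . c a] — shift-reduce conflict.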